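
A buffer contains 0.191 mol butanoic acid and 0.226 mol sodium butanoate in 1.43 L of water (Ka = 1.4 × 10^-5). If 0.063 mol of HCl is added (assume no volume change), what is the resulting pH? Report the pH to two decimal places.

pH = 4.66

Added H+ converts CH3(CH2)2COO- to CH3(CH2)2COOH: CH3(CH2)2COOH → 0.254 mol, CH3(CH2)2COO- → 0.163 mol.
pKa = −log(1.4 × 10^-5) = 4.854
Henderson–Hasselbalch with mole ratio 0.163/0.254: pH = 4.854 + (-0.193)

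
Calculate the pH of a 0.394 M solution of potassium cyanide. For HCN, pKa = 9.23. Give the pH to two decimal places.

pH = 11.41

CN- is the conjugate base of the weak acid HCN.
Ka = 10^(−9.23) = 5.89 × 10^-10
Kb = Kw/Ka = 1.0×10^-14 / 5.89 × 10^-10 = 1.70 × 10^-5
From the ICE table, Kb = [OH-]²/(0.394 − [OH-]) = 1.70 × 10^-5.
Assume [OH-] ≪ 0.394: [OH-] ≈ √(1.70 × 10^-5 × 0.394) = 2.59 × 10^-3 M
pOH = −log(2.59 × 10^-3) = 2.59; pH = 14.00 − 2.59 = 11.41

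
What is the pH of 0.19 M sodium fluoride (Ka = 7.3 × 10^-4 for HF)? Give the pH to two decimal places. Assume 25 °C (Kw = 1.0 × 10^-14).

F- is the conjugate base of the weak acid HF.
Kb = Kw/Ka = 1.0×10^-14 / 7.3 × 10^-4 = 1.37 × 10^-11
Kb = [OH-]²/(0.19 − [OH-]) = 1.37 × 10^-11
Neglecting [OH-] in the denominator: [OH-] = √(1.37 × 10^-11 × 0.19) = 1.61 × 10^-6 M
([OH-]/C₀ = 0.00085% < 5%, so the approximation holds.)
pOH = 5.79, so pH = 14.00 − pOH = 8.21

pH = 8.21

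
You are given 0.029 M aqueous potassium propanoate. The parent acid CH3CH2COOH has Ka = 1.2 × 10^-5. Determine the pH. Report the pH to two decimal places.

pH = 8.69

CH3CH2COO- is the conjugate base of the weak acid CH3CH2COOH.
Kb = Kw/Ka = 1.0×10^-14 / 1.2 × 10^-5 = 8.33 × 10^-10
Kb = x²/(0.029 − x) = 8.33 × 10^-10
Neglecting x in the denominator: x = √(8.33 × 10^-10 × 0.029) = 4.91 × 10^-6 M
(x/C₀ = 0.017% < 5%, so the approximation holds.)
pOH = 5.31, so pH = 14.00 − pOH = 8.69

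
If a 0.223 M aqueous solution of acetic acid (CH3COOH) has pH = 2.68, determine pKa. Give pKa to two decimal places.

[H+] = 10^(-2.68) = 2.09 × 10^-3 M
At equilibrium [HA] = 0.223 − 2.09 × 10^-3 = 2.21 × 10^-1 M
Ka = [H+][A-]/[HA] = (2.09 × 10^-3)² / 2.21 × 10^-1 = 1.98 × 10^-5
pKa = -log(1.98 × 10^-5) = 4.70

pKa = 4.70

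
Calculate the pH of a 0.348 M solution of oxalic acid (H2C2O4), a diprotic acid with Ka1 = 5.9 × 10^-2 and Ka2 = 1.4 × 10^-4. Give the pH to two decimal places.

pH = 0.93

Since Ka1 ≫ Ka2, the first ionization dominates [H+].
Ka1 = x²/(0.348 − x) = 5.9 × 10^-2
Solving the quadratic: x = (−Ka1 + √(Ka1² + 4·Ka1·C₀))/2 = 1.17 × 10^-1 M
pH = −log(1.17 × 10^-1) = 0.93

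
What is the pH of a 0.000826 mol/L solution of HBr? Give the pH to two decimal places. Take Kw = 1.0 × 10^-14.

HBr is a strong acid and dissociates completely, so [H+] = 0.000826 M.
pH = -log(0.000826) = 3.08

pH = 3.08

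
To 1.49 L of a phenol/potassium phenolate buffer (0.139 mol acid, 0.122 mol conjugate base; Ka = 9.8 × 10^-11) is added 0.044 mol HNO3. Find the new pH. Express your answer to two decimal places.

pH = 9.64

After neutralization: n(C6H5OH) = 0.183 mol, n(C6H5O-) = 0.078 mol.
pKa = −log(9.8 × 10^-11) = 10.009
pH = pKa + log([A⁻]/[HA]) = 10.009 + log(0.078/0.183) = 10.009 -0.370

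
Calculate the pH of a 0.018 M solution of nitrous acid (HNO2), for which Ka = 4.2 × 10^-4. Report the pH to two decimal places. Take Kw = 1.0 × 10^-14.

pH = 2.59

HNO2 ⇌ NO2- + H+
Let x = [H+] at equilibrium. Ka = x²/(0.018 − x).
The 5% rule fails; solving x² + Ka·x − Ka·C₀ = 0 exactly:
x = [−0.00042 + √(0.00042² + 3.02e-05)]/2 = 2.55 × 10^-3 M
pH = −log[H+] = −log(2.55 × 10^-3) = 2.59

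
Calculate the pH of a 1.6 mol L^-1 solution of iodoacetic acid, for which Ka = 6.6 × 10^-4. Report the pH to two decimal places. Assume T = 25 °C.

pH = 1.49

ICH2COOH ⇌ ICH2COO- + H+
From the ICE table, Ka = x²/(1.6 − x) = 6.6 × 10^-4.
Assume x ≪ 1.6: x ≈ √(6.6 × 10^-4 × 1.6) = 3.25 × 10^-2 M
Check: 2% ionized — well under 5%, approximation valid.
pH = −log[H+] = −log(3.25 × 10^-2) = 1.49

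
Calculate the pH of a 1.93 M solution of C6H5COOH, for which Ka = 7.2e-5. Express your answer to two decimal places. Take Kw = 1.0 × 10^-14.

pH = 1.93

C6H5COOH ⇌ C6H5COO- + H+
Let x = [H+] at equilibrium. Ka = x²/(1.93 − x).
Since Ka ≪ C₀, x ≈ √(Ka·C₀) = 1.18 × 10^-2 M.
(x/C₀ = 0.61% < 5%, so the approximation holds.)
pH = −log[H+] = −log(1.18 × 10^-2) = 1.93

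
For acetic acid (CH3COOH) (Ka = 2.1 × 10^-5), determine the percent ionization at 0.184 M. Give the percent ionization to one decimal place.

1.1%

CH3COOH ⇌ CH3COO- + H+; let x = [H+] at equilibrium.
x ≈ √(Ka·C₀) = √(2.1 × 10^-5 × 0.184) = 1.97 × 10^-3 M
% ionization = x/C₀ × 100% = 1.97 × 10^-3/0.184 × 100% = 1.1%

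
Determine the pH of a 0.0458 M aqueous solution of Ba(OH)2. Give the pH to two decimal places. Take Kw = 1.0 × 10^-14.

Ba(OH)2 is a strong base (each formula unit releases 2 OH-); [OH-] = 0.0916 M.
pOH = -log(0.0916) = 1.04
pH = 14.00 - 1.04 = 12.96

pH = 12.96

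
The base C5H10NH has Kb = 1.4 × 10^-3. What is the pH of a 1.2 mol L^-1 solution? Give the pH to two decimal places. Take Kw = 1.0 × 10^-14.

pH = 12.61

C5H10NH + H2O ⇌ C5H10NH2+ + OH-
From the ICE table, Kb = [OH-]²/(1.2 − [OH-]) = 1.4 × 10^-3.
Since Kb ≪ C₀, [OH-] ≈ √(Kb·C₀) = 4.10 × 10^-2 M.
([OH-]/C₀ = 3.4% < 5%, so the approximation holds.)
pOH = 1.39, so pH = 14.00 − pOH = 12.61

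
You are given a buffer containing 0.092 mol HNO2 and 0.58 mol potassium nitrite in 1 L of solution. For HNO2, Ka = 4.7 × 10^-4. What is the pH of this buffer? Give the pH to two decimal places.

pH = 4.13

pKa = −log(4.7 × 10^-4) = 3.328
Henderson–Hasselbalch: pH = pKa + log([NO2-]/[HNO2]) = 3.328 + log(0.58/0.092)
pH = 3.328 + (+0.800) = 4.13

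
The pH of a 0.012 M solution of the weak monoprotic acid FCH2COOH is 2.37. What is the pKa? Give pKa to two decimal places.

[H+] = 10^(-2.37) = 4.27 × 10^-3 M
At equilibrium [HA] = 0.012 − 4.27 × 10^-3 = 7.73 × 10^-3 M
Ka = [H+][A-]/[HA] = (4.27 × 10^-3)² / 7.73 × 10^-3 = 2.36 × 10^-3
pKa = -log(2.36 × 10^-3) = 2.63

pKa = 2.63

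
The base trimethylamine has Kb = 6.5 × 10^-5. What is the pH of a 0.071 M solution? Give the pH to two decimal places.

(CH3)3N + H2O ⇌ (CH3)3NH+ + OH-
Kb = x²/(0.071 − x) = 6.5 × 10^-5
Since Kb ≪ C₀, x ≈ √(Kb·C₀) = 2.15 × 10^-3 M.
pOH = 2.67, so pH = 14.00 − pOH = 11.33

pH = 11.33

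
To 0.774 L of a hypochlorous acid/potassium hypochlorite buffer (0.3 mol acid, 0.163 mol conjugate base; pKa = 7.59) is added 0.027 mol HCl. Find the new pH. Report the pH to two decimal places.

After neutralization: n(HOCl) = 0.327 mol, n(OCl-) = 0.136 mol.
Henderson–Hasselbalch with mole ratio 0.136/0.327: pH = 7.59 + (-0.381)

pH = 7.21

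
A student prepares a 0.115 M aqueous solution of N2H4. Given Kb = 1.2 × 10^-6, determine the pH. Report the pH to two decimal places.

N2H4 + H2O ⇌ N2H5+ + OH-
From the ICE table, Kb = [OH-]²/(0.115 − [OH-]) = 1.2 × 10^-6.
Neglecting [OH-] in the denominator: [OH-] = √(1.2 × 10^-6 × 0.115) = 3.71 × 10^-4 M
Check: 0.32% ionized — well under 5%, approximation valid.
pOH = −log(3.71 × 10^-4) = 3.43; pH = 14.00 − 3.43 = 10.57

pH = 10.57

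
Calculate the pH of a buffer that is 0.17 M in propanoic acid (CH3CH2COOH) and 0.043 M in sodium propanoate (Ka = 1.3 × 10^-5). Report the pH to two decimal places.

pKa = −log(1.3 × 10^-5) = 4.886
Henderson–Hasselbalch: pH = pKa + log([CH3CH2COO-]/[CH3CH2COOH]) = 4.886 + log(0.043/0.17)
pH = 4.886 + (-0.597) = 4.29

pH = 4.29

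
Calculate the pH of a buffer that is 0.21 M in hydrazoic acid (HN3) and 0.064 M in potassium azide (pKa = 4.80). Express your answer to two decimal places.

pH = 4.28

Using pH = pKa + log([base]/[acid]) with [base]/[acid] = 0.064/0.21:
pH = 4.80 + (-0.516) = 4.28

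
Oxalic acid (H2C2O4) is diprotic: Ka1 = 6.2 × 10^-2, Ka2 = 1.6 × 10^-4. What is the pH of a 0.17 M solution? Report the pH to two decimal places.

pH = 1.12

Since Ka1 ≫ Ka2, the first ionization dominates [H+].
Ka1 = x²/(0.17 − x) = 6.2 × 10^-2
Solving the quadratic: x = (−Ka1 + √(Ka1² + 4·Ka1·C₀))/2 = 7.62 × 10^-2 M
pH = −log(7.62 × 10^-2) = 1.12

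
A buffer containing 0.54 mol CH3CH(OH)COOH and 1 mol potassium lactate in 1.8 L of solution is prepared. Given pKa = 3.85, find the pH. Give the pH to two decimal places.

Henderson–Hasselbalch: pH = pKa + log([CH3CH(OH)COO-]/[CH3CH(OH)COOH]) = 3.85 + log(1/0.54)
pH = 3.85 + (+0.268) = 4.12

pH = 4.12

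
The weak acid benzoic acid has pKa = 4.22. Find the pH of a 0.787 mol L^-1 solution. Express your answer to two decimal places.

pH = 2.16

C6H5COOH ⇌ C6H5COO- + H+
Ka = 10^(−4.22) = 6.03 × 10^-5
From the ICE table, Ka = [H+]²/(0.787 − [H+]) = 6.03 × 10^-5.
Neglecting [H+] in the denominator: [H+] = √(6.03 × 10^-5 × 0.787) = 6.89 × 10^-3 M
pH = −log(6.89 × 10^-3) = 2.16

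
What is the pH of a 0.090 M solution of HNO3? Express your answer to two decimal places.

HNO3 is a strong acid and dissociates completely, so [H+] = 0.090 M.
pH = -log(0.09) = 1.05

pH = 1.05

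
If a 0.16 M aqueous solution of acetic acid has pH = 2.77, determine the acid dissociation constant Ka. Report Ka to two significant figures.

Ka = 1.8 × 10^-5

[H+] = 10^(-2.77) = 1.70 × 10^-3 M
At equilibrium [HA] = 0.16 − 1.70 × 10^-3 = 1.58 × 10^-1 M
Ka = [H+][A-]/[HA] = (1.70 × 10^-3)² / 1.58 × 10^-1 = 1.8 × 10^-5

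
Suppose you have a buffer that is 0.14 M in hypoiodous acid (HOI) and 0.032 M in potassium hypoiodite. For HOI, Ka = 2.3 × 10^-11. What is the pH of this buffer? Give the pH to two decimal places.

pH = 10.00

pKa = −log(2.3 × 10^-11) = 10.638
Using pH = pKa + log([base]/[acid]) with [base]/[acid] = 0.032/0.14:
pH = 10.638 + (-0.641) = 10.00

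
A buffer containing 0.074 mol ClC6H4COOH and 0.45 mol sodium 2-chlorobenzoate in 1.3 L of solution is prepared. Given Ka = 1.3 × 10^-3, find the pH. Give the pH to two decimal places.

pKa = −log(1.3 × 10^-3) = 2.886
Henderson–Hasselbalch: pH = pKa + log([ClC6H4COO-]/[ClC6H4COOH]) = 2.886 + log(0.45/0.074)
pH = 2.886 + (+0.784) = 3.67

pH = 3.67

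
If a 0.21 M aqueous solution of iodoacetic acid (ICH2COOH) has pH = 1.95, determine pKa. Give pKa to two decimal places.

pKa = 3.20

[H+] = 10^(-1.95) = 1.12 × 10^-2 M
At equilibrium [HA] = 0.21 − 1.12 × 10^-2 = 1.99 × 10^-1 M
Ka = [H+][A-]/[HA] = (1.12 × 10^-2)² / 1.99 × 10^-1 = 6.30 × 10^-4
pKa = -log(6.30 × 10^-4) = 3.20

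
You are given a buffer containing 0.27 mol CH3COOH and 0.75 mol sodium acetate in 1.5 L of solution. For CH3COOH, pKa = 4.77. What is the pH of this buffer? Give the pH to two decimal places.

pH = pKa + log([A⁻]/[HA]) = 4.77 + log(0.75/0.27)
pH = 4.77 + (+0.444) = 5.21

pH = 5.21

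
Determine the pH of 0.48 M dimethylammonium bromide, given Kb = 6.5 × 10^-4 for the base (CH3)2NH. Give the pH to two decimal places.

(CH3)2NH2+ is the conjugate acid of the weak base (CH3)2NH.
Ka = Kw/Kb = 1.0×10^-14 / 6.5 × 10^-4 = 1.54 × 10^-11
From the ICE table, Ka = [H+]²/(0.48 − [H+]) = 1.54 × 10^-11.
Neglecting [H+] in the denominator: [H+] = √(1.54 × 10^-11 × 0.48) = 2.72 × 10^-6 M
([H+]/C₀ = 0.00057% < 5%, so the approximation holds.)
pH = −log(2.72 × 10^-6) = 5.57

pH = 5.57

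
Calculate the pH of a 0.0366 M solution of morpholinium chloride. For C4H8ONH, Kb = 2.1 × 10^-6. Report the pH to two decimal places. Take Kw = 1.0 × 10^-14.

pH = 4.88

C4H8ONH2+ is the conjugate acid of the weak base C4H8ONH.
Ka = Kw/Kb = 1.0×10^-14 / 2.1 × 10^-6 = 4.76 × 10^-9
Let x = [H+] at equilibrium. Ka = x²/(0.0366 − x).
Neglecting x in the denominator: x = √(4.76 × 10^-9 × 0.0366) = 1.32 × 10^-5 M
Check: 0.036% ionized — well under 5%, approximation valid.
pH = −log(1.32 × 10^-5) = 4.88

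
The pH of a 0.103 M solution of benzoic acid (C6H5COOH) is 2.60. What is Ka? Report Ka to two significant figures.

Ka = 6.3 × 10^-5

[H+] = 10^(-2.60) = 2.51 × 10^-3 M
At equilibrium [HA] = 0.103 − 2.51 × 10^-3 = 1.00 × 10^-1 M
Ka = [H+][A-]/[HA] = (2.51 × 10^-3)² / 1.00 × 10^-1 = 6.3 × 10^-5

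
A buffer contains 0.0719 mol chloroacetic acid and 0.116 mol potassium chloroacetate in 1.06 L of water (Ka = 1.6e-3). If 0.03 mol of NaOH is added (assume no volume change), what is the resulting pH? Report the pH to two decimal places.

After neutralization: n(ClCH2COOH) = 0.0419 mol, n(ClCH2COO-) = 0.146 mol.
pKa = −log(1.6 × 10^-3) = 2.796
Henderson–Hasselbalch with mole ratio 0.146/0.0419: pH = 2.796 + (+0.542)

pH = 3.34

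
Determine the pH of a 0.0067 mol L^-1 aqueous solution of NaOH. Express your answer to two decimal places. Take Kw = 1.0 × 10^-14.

NaOH is a strong base; [OH-] = 0.0067 M.
pOH = -log(0.0067) = 2.17
pH = 14.00 - 2.17 = 11.83

pH = 11.83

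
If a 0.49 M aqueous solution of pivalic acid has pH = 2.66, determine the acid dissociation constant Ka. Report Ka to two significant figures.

Ka = 9.8 × 10^-6

[H+] = 10^(-2.66) = 2.19 × 10^-3 M
At equilibrium [HA] = 0.49 − 2.19 × 10^-3 = 4.88 × 10^-1 M
Ka = [H+][A-]/[HA] = (2.19 × 10^-3)² / 4.88 × 10^-1 = 9.8 × 10^-6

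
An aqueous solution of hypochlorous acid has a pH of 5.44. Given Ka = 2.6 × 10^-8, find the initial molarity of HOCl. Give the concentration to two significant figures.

C₀ = 5.1 × 10^-4 M

[H+] = 10^(-5.44) = 3.63 × 10^-6 M = x
Ka = x²/(C₀ − x) ⇒ C₀ = x + x²/Ka
C₀ = 3.63 × 10^-6 + (3.63 × 10^-6)²/(2.6 × 10^-8) = 5.10 × 10^-4 M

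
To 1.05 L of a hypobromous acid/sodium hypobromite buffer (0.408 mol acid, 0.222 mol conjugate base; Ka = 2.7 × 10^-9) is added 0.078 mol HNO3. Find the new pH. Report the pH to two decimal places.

pH = 8.04

After neutralization: n(HOBr) = 0.486 mol, n(OBr-) = 0.144 mol.
pKa = −log(2.7 × 10^-9) = 8.569
pH = pKa + log(n_OBr-/n_HOBr) = 8.569 + log(0.144/0.486) = 8.569 + (-0.528)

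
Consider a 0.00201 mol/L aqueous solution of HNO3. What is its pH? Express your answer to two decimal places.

pH = 2.70

HNO3 is a strong acid and dissociates completely, so [H+] = 0.00201 M.
pH = -log(0.00201) = 2.70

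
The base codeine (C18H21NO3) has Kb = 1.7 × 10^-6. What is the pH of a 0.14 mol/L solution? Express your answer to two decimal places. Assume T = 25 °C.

C18H21NO3 + H2O ⇌ C18H22NO3+ + OH-
Kb = x²/(0.14 − x) = 1.7 × 10^-6
Since Kb ≪ C₀, x ≈ √(Kb·C₀) = 4.88 × 10^-4 M.
pOH = 3.31, so pH = 14.00 − pOH = 10.69

pH = 10.69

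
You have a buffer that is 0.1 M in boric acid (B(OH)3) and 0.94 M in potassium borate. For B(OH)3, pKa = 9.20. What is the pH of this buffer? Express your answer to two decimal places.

pH = 10.17

Henderson–Hasselbalch: pH = pKa + log([B(OH)4-]/[B(OH)3]) = 9.20 + log(0.94/0.1)
pH = 9.20 + (+0.973) = 10.17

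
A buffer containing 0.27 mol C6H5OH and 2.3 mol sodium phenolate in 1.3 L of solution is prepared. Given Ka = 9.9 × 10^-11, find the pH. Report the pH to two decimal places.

pKa = −log(9.9 × 10^-11) = 10.004
pH = pKa + log([A⁻]/[HA]) = 10.004 + log(2.3/0.27)
pH = 10.004 + (+0.930) = 10.93

pH = 10.93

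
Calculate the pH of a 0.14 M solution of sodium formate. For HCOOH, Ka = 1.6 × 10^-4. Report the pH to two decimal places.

HCOO- is the conjugate base of the weak acid HCOOH.
Kb = Kw/Ka = 1.0×10^-14 / 1.6 × 10^-4 = 6.25 × 10^-11
Kb = x²/(0.14 − x) = 6.25 × 10^-11
Neglecting x in the denominator: x = √(6.25 × 10^-11 × 0.14) = 2.96 × 10^-6 M
Check: 0.0021% ionized — well under 5%, approximation valid.
pOH = −log(2.96 × 10^-6) = 5.53; pH = 14.00 − 5.53 = 8.47

pH = 8.47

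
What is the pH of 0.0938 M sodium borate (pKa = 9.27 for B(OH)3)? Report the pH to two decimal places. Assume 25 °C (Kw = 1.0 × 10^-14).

pH = 11.12

B(OH)4- is the conjugate base of the weak acid B(OH)3.
Ka = 10^(−9.27) = 5.37 × 10^-10
Kb = Kw/Ka = 1.0×10^-14 / 5.37 × 10^-10 = 1.86 × 10^-5
Kb = [OH-]²/(0.0938 − [OH-]) = 1.86 × 10^-5
Assume [OH-] ≪ 0.0938: [OH-] ≈ √(1.86 × 10^-5 × 0.0938) = 1.32 × 10^-3 M
([OH-]/C₀ = 1.4% < 5%, so the approximation holds.)
pOH = −log(1.32 × 10^-3) = 2.88; pH = 14.00 − 2.88 = 11.12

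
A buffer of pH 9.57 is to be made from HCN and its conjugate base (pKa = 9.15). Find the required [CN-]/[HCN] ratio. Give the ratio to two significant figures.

pH = pKa + log(r) ⇒ log(r) = 9.57 − 9.15 = +0.42
r = [CN-]/[HCN] = 10^(+0.42) = 2.63

ratio = 2.6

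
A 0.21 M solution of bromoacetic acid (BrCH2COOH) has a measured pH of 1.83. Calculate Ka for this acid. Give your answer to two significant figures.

Ka = 1.1 × 10^-3

[H+] = 10^(-1.83) = 1.48 × 10^-2 M
At equilibrium [HA] = 0.21 − 1.48 × 10^-2 = 1.95 × 10^-1 M
Ka = [H+][A-]/[HA] = (1.48 × 10^-2)² / 1.95 × 10^-1 = 1.1 × 10^-3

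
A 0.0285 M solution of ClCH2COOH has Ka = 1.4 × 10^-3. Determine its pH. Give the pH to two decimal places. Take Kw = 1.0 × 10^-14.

pH = 2.25

ClCH2COOH ⇌ ClCH2COO- + H+
Let x = [H+] at equilibrium. Ka = x²/(0.0285 − x).
Here C₀/Ka ≈ 20.4, so the small-x approximation fails. Use the quadratic:
x = [−0.0014 + √(0.0014² + 0.00016)]/2 = 5.66 × 10^-3 M
pH = −log(5.66 × 10^-3) = 2.25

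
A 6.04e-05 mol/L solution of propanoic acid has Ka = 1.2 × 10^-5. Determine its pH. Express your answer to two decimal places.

CH3CH2COOH ⇌ CH3CH2COO- + H+
From the ICE table, Ka = x²/(6.04e-05 − x) = 1.2 × 10^-5.
Here C₀/Ka ≈ 5.03, so the small-x approximation fails. Use the quadratic:
x = (−Ka + √(Ka² + 4·Ka·C₀))/2 = 2.16 × 10^-5 M
pH = −log[H+] = −log(2.16 × 10^-5) = 4.67

pH = 4.67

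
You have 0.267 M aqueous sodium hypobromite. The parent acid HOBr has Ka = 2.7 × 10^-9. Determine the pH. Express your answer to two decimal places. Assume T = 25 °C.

pH = 11.00

OBr- is the conjugate base of the weak acid HOBr.
Kb = Kw/Ka = 1.0×10^-14 / 2.7 × 10^-9 = 3.70 × 10^-6
Let x = [OH-] at equilibrium. Kb = x²/(0.267 − x).
Since Kb ≪ C₀, x ≈ √(Kb·C₀) = 9.94 × 10^-4 M.
pOH = 3.00, so pH = 14.00 − pOH = 11.00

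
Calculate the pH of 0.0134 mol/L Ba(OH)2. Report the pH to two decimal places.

Ba(OH)2 is a strong base (each formula unit releases 2 OH-); [OH-] = 0.0268 M.
pOH = -log(0.0268) = 1.57
pH = 14.00 - 1.57 = 12.43

pH = 12.43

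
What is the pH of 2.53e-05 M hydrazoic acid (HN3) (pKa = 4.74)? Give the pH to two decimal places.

pH = 4.85

HN3 ⇌ N3- + H+
Ka = 10^(−4.74) = 1.82 × 10^-5
From the ICE table, Ka = x²/(2.53e-05 − x) = 1.82 × 10^-5.
Here C₀/Ka ≈ 1.39, so the small-x approximation fails. Use the quadratic:
x = (−Ka + √(Ka² + 4·Ka·C₀))/2 = 1.42 × 10^-5 M
pH = −log[H+] = −log(1.42 × 10^-5) = 4.85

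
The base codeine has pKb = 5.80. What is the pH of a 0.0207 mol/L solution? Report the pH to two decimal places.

C18H21NO3 + H2O ⇌ C18H22NO3+ + OH-
Kb = 10^(−5.80) = 1.58 × 10^-6
Kb = [OH-]²/(0.0207 − [OH-]) = 1.58 × 10^-6
Assume [OH-] ≪ 0.0207: [OH-] ≈ √(1.58 × 10^-6 × 0.0207) = 1.81 × 10^-4 M
([OH-]/C₀ = 0.87% < 5%, so the approximation holds.)
pOH = 3.74, so pH = 14.00 − pOH = 10.26

pH = 10.26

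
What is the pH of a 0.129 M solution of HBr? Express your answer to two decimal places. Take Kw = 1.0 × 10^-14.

HBr is a strong acid and dissociates completely, so [H+] = 0.129 M.
pH = -log(0.129) = 0.89

pH = 0.89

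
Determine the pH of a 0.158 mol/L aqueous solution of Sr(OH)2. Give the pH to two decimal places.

Sr(OH)2 is a strong base (each formula unit releases 2 OH-); [OH-] = 0.316 M.
pOH = -log(0.316) = 0.50
pH = 14.00 - 0.50 = 13.50

pH = 13.50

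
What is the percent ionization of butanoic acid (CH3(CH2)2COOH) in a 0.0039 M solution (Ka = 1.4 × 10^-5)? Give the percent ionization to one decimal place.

5.8%

CH3(CH2)2COOH ⇌ CH3(CH2)2COO- + H+; let x = [H+] at equilibrium.
Solve x² + 1.4e-05x − 5.46e-08 = 0 → x = 2.27 × 10^-4 M
Fraction ionized = 2.27 × 10^-4 / 0.0039 = 0.0582 → 5.8%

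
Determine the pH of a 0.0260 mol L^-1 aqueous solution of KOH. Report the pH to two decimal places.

pH = 12.41

KOH is a strong base; [OH-] = 0.026 M.
pOH = -log(0.026) = 1.59
pH = 14.00 - 1.59 = 12.41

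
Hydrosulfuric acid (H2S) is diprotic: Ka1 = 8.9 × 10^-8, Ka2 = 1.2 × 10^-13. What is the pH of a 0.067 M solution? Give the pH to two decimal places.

pH = 4.11

Ka1 ≫ Ka2, so treat the first dissociation as the only significant source of H+.
Ka1 = x²/(0.067 − x) = 8.9 × 10^-8
x ≈ √(8.9 × 10^-8 × 0.067) = 7.72 × 10^-5 M
pH = −log(7.72 × 10^-5) = 4.11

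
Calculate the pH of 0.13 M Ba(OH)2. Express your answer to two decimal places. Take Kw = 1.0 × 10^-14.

pH = 13.41

Ba(OH)2 is a strong base (each formula unit releases 2 OH-); [OH-] = 0.26 M.
pOH = -log(0.26) = 0.59
pH = 14.00 - 0.59 = 13.41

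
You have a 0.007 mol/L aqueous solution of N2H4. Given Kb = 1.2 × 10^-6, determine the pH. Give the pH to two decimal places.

N2H4 + H2O ⇌ N2H5+ + OH-
From the ICE table, Kb = [OH-]²/(0.007 − [OH-]) = 1.2 × 10^-6.
Neglecting [OH-] in the denominator: [OH-] = √(1.2 × 10^-6 × 0.007) = 9.17 × 10^-5 M
Check: 1.3% ionized — well under 5%, approximation valid.
pOH = −log(9.17 × 10^-5) = 4.04; pH = 14.00 − 4.04 = 9.96

pH = 9.96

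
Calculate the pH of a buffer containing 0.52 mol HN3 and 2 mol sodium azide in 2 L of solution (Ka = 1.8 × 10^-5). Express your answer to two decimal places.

pKa = −log(1.8 × 10^-5) = 4.745
pH = pKa + log([A⁻]/[HA]) = 4.745 + log(2/0.52)
pH = 4.745 + (+0.585) = 5.33

pH = 5.33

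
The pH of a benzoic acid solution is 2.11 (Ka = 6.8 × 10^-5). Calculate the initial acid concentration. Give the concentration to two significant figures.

[H+] = 10^(-2.11) = 7.76 × 10^-3 M = x
Ka = x²/(C₀ − x) ⇒ C₀ = x + x²/Ka
C₀ = 7.76 × 10^-3 + (7.76 × 10^-3)²/(6.8 × 10^-5) = 8.93 × 10^-1 M

C₀ = 8.9 × 10^-1 M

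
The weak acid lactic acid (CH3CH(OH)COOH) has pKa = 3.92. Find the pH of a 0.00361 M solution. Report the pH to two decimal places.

CH3CH(OH)COOH ⇌ CH3CH(OH)COO- + H+
Ka = 10^(−3.92) = 1.20 × 10^-4
Ka = [H+]²/(0.00361 − [H+]) = 1.20 × 10^-4
[H+] is not negligible relative to C₀; solve [H+]² + 0.00012·[H+] − 4.33e-07 = 0.
[H+] = (−Ka + √(Ka² + 4·Ka·C₀))/2 = 6.01 × 10^-4 M
pH = −log(6.01 × 10^-4) = 3.22

pH = 3.22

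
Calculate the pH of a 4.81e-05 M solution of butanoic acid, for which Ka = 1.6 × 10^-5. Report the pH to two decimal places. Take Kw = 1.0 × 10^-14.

pH = 4.68

CH3(CH2)2COOH ⇌ CH3(CH2)2COO- + H+
From the ICE table, Ka = [H+]²/(4.81e-05 − [H+]) = 1.6 × 10^-5.
[H+] is not negligible relative to C₀; solve [H+]² + 1.6e-05·[H+] − 7.7e-10 = 0.
[H+] = (−Ka + √(Ka² + 4·Ka·C₀))/2 = 2.09 × 10^-5 M
pH = −log(2.09 × 10^-5) = 4.68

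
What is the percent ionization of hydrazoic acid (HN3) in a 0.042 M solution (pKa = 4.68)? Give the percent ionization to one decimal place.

HN3 ⇌ N3- + H+; let x = [H+] at equilibrium.
Ka = 10^(−4.68) = 2.09 × 10^-5
x ≈ √(Ka·C₀) = √(2.09 × 10^-5 × 0.042) = 9.37 × 10^-4 M
% ionization = x/C₀ × 100% = 9.37 × 10^-4/0.042 × 100% = 2.2%

2.2%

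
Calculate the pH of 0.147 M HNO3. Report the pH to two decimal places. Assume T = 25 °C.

pH = 0.83

HNO3 is a strong acid and dissociates completely, so [H+] = 0.147 M.
pH = -log(0.147) = 0.83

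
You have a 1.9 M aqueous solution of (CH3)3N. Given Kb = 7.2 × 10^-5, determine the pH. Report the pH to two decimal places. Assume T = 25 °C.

pH = 12.07

(CH3)3N + H2O ⇌ (CH3)3NH+ + OH-
From the ICE table, Kb = [OH-]²/(1.9 − [OH-]) = 7.2 × 10^-5.
Neglecting [OH-] in the denominator: [OH-] = √(7.2 × 10^-5 × 1.9) = 1.17 × 10^-2 M
pOH = −log(1.17 × 10^-2) = 1.93; pH = 14.00 − 1.93 = 12.07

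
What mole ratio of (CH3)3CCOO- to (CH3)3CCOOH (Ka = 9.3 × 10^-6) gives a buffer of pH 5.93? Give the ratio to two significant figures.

pKa = -log(9.3 × 10^-6) = 5.032
pH = pKa + log(r) ⇒ log(r) = 5.93 − 5.032 = +0.898
r = [(CH3)3CCOO-]/[(CH3)3CCOOH] = 10^(+0.898) = 7.91

ratio = 7.9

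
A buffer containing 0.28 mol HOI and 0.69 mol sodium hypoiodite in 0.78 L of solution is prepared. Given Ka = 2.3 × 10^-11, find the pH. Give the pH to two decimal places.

pKa = −log(2.3 × 10^-11) = 10.638
pH = pKa + log([A⁻]/[HA]) = 10.638 + log(0.69/0.28)
pH = 10.638 + (+0.392) = 11.03

pH = 11.03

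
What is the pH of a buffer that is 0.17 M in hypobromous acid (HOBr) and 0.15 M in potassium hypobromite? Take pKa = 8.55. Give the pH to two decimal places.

Using pH = pKa + log([base]/[acid]) with [base]/[acid] = 0.15/0.17:
pH = 8.55 + (-0.054) = 8.50

pH = 8.50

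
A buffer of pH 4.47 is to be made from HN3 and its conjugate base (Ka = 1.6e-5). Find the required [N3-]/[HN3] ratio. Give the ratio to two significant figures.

pKa = -log(1.6 × 10^-5) = 4.796
pH = pKa + log(r) ⇒ log(r) = 4.47 − 4.796 = -0.326
r = [N3-]/[HN3] = 10^(-0.326) = 0.472

ratio = 0.47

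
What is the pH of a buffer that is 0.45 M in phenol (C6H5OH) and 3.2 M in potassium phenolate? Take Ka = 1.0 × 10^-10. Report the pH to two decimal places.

pH = 10.85

pKa = −log(1.0 × 10^-10) = 10.000
Henderson–Hasselbalch: pH = pKa + log([C6H5O-]/[C6H5OH]) = 10.000 + log(3.2/0.45)
pH = 10.000 + (+0.852) = 10.85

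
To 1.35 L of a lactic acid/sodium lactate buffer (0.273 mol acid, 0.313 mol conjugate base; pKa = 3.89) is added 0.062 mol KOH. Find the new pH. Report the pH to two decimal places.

pH = 4.14

After neutralization: n(CH3CH(OH)COOH) = 0.211 mol, n(CH3CH(OH)COO-) = 0.375 mol.
pH = pKa + log([A⁻]/[HA]) = 3.89 + log(0.375/0.211) = 3.89 +0.250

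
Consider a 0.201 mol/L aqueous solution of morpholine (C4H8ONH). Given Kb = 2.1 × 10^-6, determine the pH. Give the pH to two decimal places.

pH = 10.81

C4H8ONH + H2O ⇌ C4H8ONH2+ + OH-
Kb = [OH-]²/(0.201 − [OH-]) = 2.1 × 10^-6
Assume [OH-] ≪ 0.201: [OH-] ≈ √(2.1 × 10^-6 × 0.201) = 6.50 × 10^-4 M
Check: 0.32% ionized — well under 5%, approximation valid.
pOH = −log(6.50 × 10^-4) = 3.19; pH = 14.00 − 3.19 = 10.81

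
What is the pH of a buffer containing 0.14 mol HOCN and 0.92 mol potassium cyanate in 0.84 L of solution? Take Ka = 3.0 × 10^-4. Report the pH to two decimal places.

pH = 4.34

pKa = −log(3.0 × 10^-4) = 3.523
Using pH = pKa + log([base]/[acid]) with [base]/[acid] = 0.92/0.14:
pH = 3.523 + (+0.818) = 4.34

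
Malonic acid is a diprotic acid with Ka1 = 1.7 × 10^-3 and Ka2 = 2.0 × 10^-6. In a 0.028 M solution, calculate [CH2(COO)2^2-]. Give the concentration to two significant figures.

2.0 × 10^-6 M

First ionization gives [H+] ≈ [CH2(COOH)COO-] = 6.10 × 10^-3 M.
Second step: Ka2 = [H+][CH2(COO)2^2-]/[CH2(COOH)COO-] ≈ [CH2(COO)2^2-] (since [H+] ≈ [CH2(COOH)COO-]).
So [CH2(COO)2^2-] ≈ Ka2.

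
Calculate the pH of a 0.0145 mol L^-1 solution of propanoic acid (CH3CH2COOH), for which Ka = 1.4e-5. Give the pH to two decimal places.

CH3CH2COOH ⇌ CH3CH2COO- + H+
Let x = [H+] at equilibrium. Ka = x²/(0.0145 − x).
Neglecting x in the denominator: x = √(1.4 × 10^-5 × 0.0145) = 4.51 × 10^-4 M
Check: 3.1% ionized — well under 5%, approximation valid.
pH = −log(4.51 × 10^-4) = 3.35

pH = 3.35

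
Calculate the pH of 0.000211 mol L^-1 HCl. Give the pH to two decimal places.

HCl is a strong acid and dissociates completely, so [H+] = 0.000211 M.
pH = -log(0.000211) = 3.68

pH = 3.68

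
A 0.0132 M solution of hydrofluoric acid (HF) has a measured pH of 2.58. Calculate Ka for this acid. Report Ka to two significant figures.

[H+] = 10^(-2.58) = 2.63 × 10^-3 M
At equilibrium [HA] = 0.0132 − 2.63 × 10^-3 = 1.06 × 10^-2 M
Ka = [H+][A-]/[HA] = (2.63 × 10^-3)² / 1.06 × 10^-2 = 6.5 × 10^-4

Ka = 6.5 × 10^-4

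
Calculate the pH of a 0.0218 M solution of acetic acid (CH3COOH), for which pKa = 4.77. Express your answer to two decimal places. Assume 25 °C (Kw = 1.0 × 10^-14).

CH3COOH ⇌ CH3COO- + H+
Ka = 10^(−4.77) = 1.70 × 10^-5
Ka = [H+]²/(0.0218 − [H+]) = 1.70 × 10^-5
Assume [H+] ≪ 0.0218: [H+] ≈ √(1.70 × 10^-5 × 0.0218) = 6.09 × 10^-4 M
Check: 2.8% ionized — well under 5%, approximation valid.
pH = −log[H+] = −log(6.09 × 10^-4) = 3.22

pH = 3.22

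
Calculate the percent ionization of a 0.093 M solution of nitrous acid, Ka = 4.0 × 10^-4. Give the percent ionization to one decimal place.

6.3%

HNO2 ⇌ NO2- + H+; let x = [H+] at equilibrium.
Ka = x²/(C₀ − x); solving the quadratic gives x = 5.90 × 10^-3 M.
Fraction ionized = 5.90 × 10^-3 / 0.093 = 0.0634 → 6.3%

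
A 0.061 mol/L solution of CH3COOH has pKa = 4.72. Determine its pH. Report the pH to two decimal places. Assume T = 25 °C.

CH3COOH ⇌ CH3COO- + H+
Ka = 10^(−4.72) = 1.91 × 10^-5
Ka = [H+]²/(0.061 − [H+]) = 1.91 × 10^-5
Since Ka ≪ C₀, [H+] ≈ √(Ka·C₀) = 1.08 × 10^-3 M.
pH = −log[H+] = −log(1.08 × 10^-3) = 2.97

pH = 2.97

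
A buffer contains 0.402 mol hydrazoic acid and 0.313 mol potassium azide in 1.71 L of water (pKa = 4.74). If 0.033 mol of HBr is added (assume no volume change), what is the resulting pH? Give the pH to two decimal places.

pH = 4.55

After neutralization: n(HN3) = 0.435 mol, n(N3-) = 0.28 mol.
pH = pKa + log(n_N3-/n_HN3) = 4.74 + log(0.28/0.435) = 4.74 + (-0.191)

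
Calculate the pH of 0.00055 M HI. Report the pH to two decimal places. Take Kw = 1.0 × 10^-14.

HI is a strong acid and dissociates completely, so [H+] = 0.00055 M.
pH = -log(0.00055) = 3.26

pH = 3.26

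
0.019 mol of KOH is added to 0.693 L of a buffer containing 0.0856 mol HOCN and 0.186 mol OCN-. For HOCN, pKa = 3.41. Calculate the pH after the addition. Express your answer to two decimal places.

pH = 3.90

OH- converts HOCN to OCN-: HOCN → 0.0666 mol, OCN- → 0.205 mol.
Henderson–Hasselbalch with mole ratio 0.205/0.0666: pH = 3.41 + (+0.488)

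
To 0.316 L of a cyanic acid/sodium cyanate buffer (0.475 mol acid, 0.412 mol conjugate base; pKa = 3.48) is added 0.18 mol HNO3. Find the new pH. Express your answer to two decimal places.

After neutralization: n(HOCN) = 0.655 mol, n(OCN-) = 0.232 mol.
pH = pKa + log(n_OCN-/n_HOCN) = 3.48 + log(0.232/0.655) = 3.48 + (-0.451)

pH = 3.03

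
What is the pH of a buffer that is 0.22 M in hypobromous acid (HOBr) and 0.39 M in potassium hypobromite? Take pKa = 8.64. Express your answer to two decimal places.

pH = 8.89

pH = pKa + log([A⁻]/[HA]) = 8.64 + log(0.39/0.22)
pH = 8.64 + (+0.249) = 8.89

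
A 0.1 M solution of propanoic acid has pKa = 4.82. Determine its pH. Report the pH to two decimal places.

CH3CH2COOH ⇌ CH3CH2COO- + H+
Ka = 10^(−4.82) = 1.51 × 10^-5
Ka = x²/(0.1 − x) = 1.51 × 10^-5
Neglecting x in the denominator: x = √(1.51 × 10^-5 × 0.1) = 1.23 × 10^-3 M
pH = −log[H+] = −log(1.23 × 10^-3) = 2.91

pH = 2.91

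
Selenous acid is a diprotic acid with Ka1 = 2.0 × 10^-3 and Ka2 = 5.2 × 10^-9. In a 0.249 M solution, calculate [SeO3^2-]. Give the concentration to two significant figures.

First ionization gives [H+] ≈ [HSeO3-] = 2.13 × 10^-2 M.
Second step: Ka2 = [H+][SeO3^2-]/[HSeO3-] ≈ [SeO3^2-] (since [H+] ≈ [HSeO3-]).
So [SeO3^2-] ≈ Ka2.

5.2 × 10^-9 M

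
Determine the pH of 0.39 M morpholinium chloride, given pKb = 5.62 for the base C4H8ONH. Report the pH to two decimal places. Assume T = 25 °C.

pH = 4.39

C4H8ONH2+ is the conjugate acid of the weak base C4H8ONH.
Kb = 10^(−5.62) = 2.40 × 10^-6
Ka = Kw/Kb = 1.0×10^-14 / 2.40 × 10^-6 = 4.17 × 10^-9
Ka = [H+]²/(0.39 − [H+]) = 4.17 × 10^-9
Assume [H+] ≪ 0.39: [H+] ≈ √(4.17 × 10^-9 × 0.39) = 4.03 × 10^-5 M
([H+]/C₀ = 0.01% < 5%, so the approximation holds.)
pH = −log(4.03 × 10^-5) = 4.39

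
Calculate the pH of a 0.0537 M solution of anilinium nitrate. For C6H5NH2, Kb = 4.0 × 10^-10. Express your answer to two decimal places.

pH = 2.94

C6H5NH3+ is the conjugate acid of the weak base C6H5NH2.
Ka = Kw/Kb = 1.0×10^-14 / 4.0 × 10^-10 = 2.50 × 10^-5
Ka = [H+]²/(0.0537 − [H+]) = 2.50 × 10^-5
Neglecting [H+] in the denominator: [H+] = √(2.50 × 10^-5 × 0.0537) = 1.16 × 10^-3 M
Check: 2.2% ionized — well under 5%, approximation valid.
pH = −log[H+] = −log(1.16 × 10^-3) = 2.94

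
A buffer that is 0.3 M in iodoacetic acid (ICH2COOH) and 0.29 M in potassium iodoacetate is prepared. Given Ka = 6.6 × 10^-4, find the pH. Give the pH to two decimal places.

pH = 3.17

pKa = −log(6.6 × 10^-4) = 3.180
Using pH = pKa + log([base]/[acid]) with [base]/[acid] = 0.29/0.3:
pH = 3.180 + (-0.015) = 3.17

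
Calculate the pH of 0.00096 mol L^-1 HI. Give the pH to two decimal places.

pH = 3.02

HI is a strong acid and dissociates completely, so [H+] = 0.00096 M.
pH = -log(0.00096) = 3.02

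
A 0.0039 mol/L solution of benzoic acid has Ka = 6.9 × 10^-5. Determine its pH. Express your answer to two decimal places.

pH = 3.31

C6H5COOH ⇌ C6H5COO- + H+
Ka = [H+]²/(0.0039 − [H+]) = 6.9 × 10^-5
[H+] is not negligible relative to C₀; solve [H+]² + 6.9e-05·[H+] − 2.69e-07 = 0.
[H+] = (−Ka + √(Ka² + 4·Ka·C₀))/2 = 4.85 × 10^-4 M
pH = −log(4.85 × 10^-4) = 3.31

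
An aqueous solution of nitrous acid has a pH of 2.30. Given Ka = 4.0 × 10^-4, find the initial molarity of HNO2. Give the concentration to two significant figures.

C₀ = 6.8 × 10^-2 M

[H+] = 10^(-2.30) = 5.01 × 10^-3 M = x
Ka = x²/(C₀ − x) ⇒ C₀ = x + x²/Ka
C₀ = 5.01 × 10^-3 + (5.01 × 10^-3)²/(4.0 × 10^-4) = 6.78 × 10^-2 M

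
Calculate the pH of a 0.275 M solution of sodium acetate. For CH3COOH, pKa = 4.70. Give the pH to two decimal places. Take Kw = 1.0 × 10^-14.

CH3COO- is the conjugate base of the weak acid CH3COOH.
Ka = 10^(−4.70) = 2.00 × 10^-5
Kb = Kw/Ka = 1.0×10^-14 / 2.00 × 10^-5 = 5.00 × 10^-10
Kb = x²/(0.275 − x) = 5.00 × 10^-10
Since Kb ≪ C₀, x ≈ √(Kb·C₀) = 1.17 × 10^-5 M.
Check: 0.0043% ionized — well under 5%, approximation valid.
pOH = −log(1.17 × 10^-5) = 4.93; pH = 14.00 − 4.93 = 9.07

pH = 9.07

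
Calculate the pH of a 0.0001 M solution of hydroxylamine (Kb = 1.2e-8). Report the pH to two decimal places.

NH2OH + H2O ⇌ NH3OH+ + OH-
Kb = x²/(0.0001 − x) = 1.2 × 10^-8
Assume x ≪ 0.0001: x ≈ √(1.2 × 10^-8 × 0.0001) = 1.10 × 10^-6 M
pOH = 5.96, so pH = 14.00 − pOH = 8.04

pH = 8.04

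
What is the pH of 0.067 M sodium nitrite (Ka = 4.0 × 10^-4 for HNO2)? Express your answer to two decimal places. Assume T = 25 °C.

pH = 8.11

NO2- is the conjugate base of the weak acid HNO2.
Kb = Kw/Ka = 1.0×10^-14 / 4.0 × 10^-4 = 2.50 × 10^-11
Kb = [OH-]²/(0.067 − [OH-]) = 2.50 × 10^-11
Assume [OH-] ≪ 0.067: [OH-] ≈ √(2.50 × 10^-11 × 0.067) = 1.29 × 10^-6 M
Check: 0.0019% ionized — well under 5%, approximation valid.
pOH = 5.89, so pH = 14.00 − pOH = 8.11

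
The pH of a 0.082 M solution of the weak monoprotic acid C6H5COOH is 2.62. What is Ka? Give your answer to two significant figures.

Ka = 7.2 × 10^-5

[H+] = 10^(-2.62) = 2.40 × 10^-3 M
At equilibrium [HA] = 0.082 − 2.40 × 10^-3 = 7.96 × 10^-2 M
Ka = [H+][A-]/[HA] = (2.40 × 10^-3)² / 7.96 × 10^-2 = 7.2 × 10^-5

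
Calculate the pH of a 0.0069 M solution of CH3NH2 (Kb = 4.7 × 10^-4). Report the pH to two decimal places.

pH = 11.20

CH3NH2 + H2O ⇌ CH3NH3+ + OH-
Let x = [OH-] at equilibrium. Kb = x²/(0.0069 − x).
x is not negligible relative to C₀; solve x² + 0.00047·x − 3.24e-06 = 0.
x = [−0.00047 + √(0.00047² + 1.3e-05)]/2 = 1.58 × 10^-3 M
pOH = −log(1.58 × 10^-3) = 2.80; pH = 14.00 − 2.80 = 11.20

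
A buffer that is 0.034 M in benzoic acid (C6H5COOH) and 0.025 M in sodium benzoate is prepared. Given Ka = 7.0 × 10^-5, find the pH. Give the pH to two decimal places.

pH = 4.02

pKa = −log(7.0 × 10^-5) = 4.155
Using pH = pKa + log([base]/[acid]) with [base]/[acid] = 0.025/0.034:
pH = 4.155 + (-0.134) = 4.02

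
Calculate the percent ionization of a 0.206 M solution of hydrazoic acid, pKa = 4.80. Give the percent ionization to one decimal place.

0.9%

HN3 ⇌ N3- + H+; let x = [H+] at equilibrium.
Ka = 10^(−4.80) = 1.58 × 10^-5
x ≈ √(Ka·C₀) = √(1.58 × 10^-5 × 0.206) = 1.80 × 10^-3 M
Fraction ionized = 1.80 × 10^-3 / 0.206 = 0.0087 → 0.9%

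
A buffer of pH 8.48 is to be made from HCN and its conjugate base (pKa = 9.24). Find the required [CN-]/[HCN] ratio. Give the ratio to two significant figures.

ratio = 0.17

pH = pKa + log(r) ⇒ log(r) = 8.48 − 9.24 = -0.76
r = [CN-]/[HCN] = 10^(-0.76) = 0.174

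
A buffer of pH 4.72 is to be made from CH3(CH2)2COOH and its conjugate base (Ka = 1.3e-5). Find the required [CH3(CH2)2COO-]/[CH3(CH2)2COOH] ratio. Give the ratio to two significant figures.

pKa = -log(1.3 × 10^-5) = 4.886
pH = pKa + log(r) ⇒ log(r) = 4.72 − 4.886 = -0.166
r = [CH3(CH2)2COO-]/[CH3(CH2)2COOH] = 10^(-0.166) = 0.682

ratio = 0.68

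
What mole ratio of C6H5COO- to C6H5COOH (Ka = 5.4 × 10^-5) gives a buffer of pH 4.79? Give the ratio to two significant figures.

pKa = -log(5.4 × 10^-5) = 4.268
pH = pKa + log(r) ⇒ log(r) = 4.79 − 4.268 = +0.522
r = [C6H5COO-]/[C6H5COOH] = 10^(+0.522) = 3.33

ratio = 3.3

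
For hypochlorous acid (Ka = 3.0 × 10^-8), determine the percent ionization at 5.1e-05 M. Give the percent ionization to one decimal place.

2.4%

HOCl ⇌ OCl- + H+; let x = [H+] at equilibrium.
x ≈ √(Ka·C₀) = √(3.0 × 10^-8 × 5.1e-05) = 1.24 × 10^-6 M
% ionization = x/C₀ × 100% = 1.24 × 10^-6/5.1e-05 × 100% = 2.4%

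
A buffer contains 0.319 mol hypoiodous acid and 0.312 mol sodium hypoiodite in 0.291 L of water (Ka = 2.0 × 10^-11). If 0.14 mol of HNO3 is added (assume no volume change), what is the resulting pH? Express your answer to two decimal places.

pH = 10.27

Added H+ converts OI- to HOI: HOI → 0.459 mol, OI- → 0.172 mol.
pKa = −log(2.0 × 10^-11) = 10.699
Henderson–Hasselbalch with mole ratio 0.172/0.459: pH = 10.699 + (-0.426)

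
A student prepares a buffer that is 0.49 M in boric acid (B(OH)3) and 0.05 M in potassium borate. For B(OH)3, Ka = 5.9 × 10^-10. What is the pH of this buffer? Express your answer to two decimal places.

pH = 8.24

pKa = −log(5.9 × 10^-10) = 9.229
pH = pKa + log([A⁻]/[HA]) = 9.229 + log(0.05/0.49)
pH = 9.229 + (-0.991) = 8.24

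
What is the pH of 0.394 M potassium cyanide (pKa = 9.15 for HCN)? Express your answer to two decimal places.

CN- is the conjugate base of the weak acid HCN.
Ka = 10^(−9.15) = 7.08 × 10^-10
Kb = Kw/Ka = 1.0×10^-14 / 7.08 × 10^-10 = 1.41 × 10^-5
Let x = [OH-] at equilibrium. Kb = x²/(0.394 − x).
Assume x ≪ 0.394: x ≈ √(1.41 × 10^-5 × 0.394) = 2.36 × 10^-3 M
pOH = 2.63, so pH = 14.00 − pOH = 11.37

pH = 11.37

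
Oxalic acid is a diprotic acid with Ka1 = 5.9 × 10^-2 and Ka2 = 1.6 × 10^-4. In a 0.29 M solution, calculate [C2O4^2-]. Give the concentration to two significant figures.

First ionization gives [H+] ≈ [HC2O4-] = 1.05 × 10^-1 M.
Second step: Ka2 = [H+][C2O4^2-]/[HC2O4-] ≈ [C2O4^2-] (since [H+] ≈ [HC2O4-]).
So [C2O4^2-] ≈ Ka2.

1.6 × 10^-4 M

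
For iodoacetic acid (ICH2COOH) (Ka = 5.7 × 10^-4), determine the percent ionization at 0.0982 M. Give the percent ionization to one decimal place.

ICH2COOH ⇌ ICH2COO- + H+; let x = [H+] at equilibrium.
Solve x² + 0.00057x − 5.6e-05 = 0 → x = 7.20 × 10^-3 M
Fraction ionized = 7.20 × 10^-3 / 0.0982 = 0.0733 → 7.3%

7.3%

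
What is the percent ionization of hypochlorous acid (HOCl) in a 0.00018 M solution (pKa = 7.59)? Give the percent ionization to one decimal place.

1.2%

HOCl ⇌ OCl- + H+; let x = [H+] at equilibrium.
Ka = 10^(−7.59) = 2.57 × 10^-8
x ≈ √(Ka·C₀) = √(2.57 × 10^-8 × 0.00018) = 2.15 × 10^-6 M
Fraction ionized = 2.15 × 10^-6 / 0.00018 = 0.0119 → 1.2%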